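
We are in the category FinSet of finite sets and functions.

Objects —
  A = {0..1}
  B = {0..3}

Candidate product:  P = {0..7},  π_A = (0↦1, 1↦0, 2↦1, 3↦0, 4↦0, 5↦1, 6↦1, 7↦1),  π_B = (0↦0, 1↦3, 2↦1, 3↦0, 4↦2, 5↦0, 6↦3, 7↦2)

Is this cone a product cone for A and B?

Answer: NOT A VALID PRODUCT — duplicate pair at indices 5,0

Derivation:
|A|·|B| = 2·4 = 8;  |P| = 8
Check the pairing map k ↦ (π_A(k), π_B(k)):
  0 ↦ (1,0)
  1 ↦ (0,3)
  2 ↦ (1,1)
  3 ↦ (0,0)
  4 ↦ (0,2)
  5 ↦ (1,0)  ✗ repeats pair of k=0
  6 ↦ (1,3)
  7 ↦ (1,2)
distinct pairs in image: 7 / 8 needed
  → (1,0) hit at k=0 and k=5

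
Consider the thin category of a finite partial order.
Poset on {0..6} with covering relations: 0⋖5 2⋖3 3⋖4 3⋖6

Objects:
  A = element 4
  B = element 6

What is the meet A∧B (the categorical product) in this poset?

{x : x≤A ∧ x≤B} = {2,3}  (A=4, B=6)
  2 ≤ 3
  3 ≤ 3
glb = 3

Answer: A∧B = 3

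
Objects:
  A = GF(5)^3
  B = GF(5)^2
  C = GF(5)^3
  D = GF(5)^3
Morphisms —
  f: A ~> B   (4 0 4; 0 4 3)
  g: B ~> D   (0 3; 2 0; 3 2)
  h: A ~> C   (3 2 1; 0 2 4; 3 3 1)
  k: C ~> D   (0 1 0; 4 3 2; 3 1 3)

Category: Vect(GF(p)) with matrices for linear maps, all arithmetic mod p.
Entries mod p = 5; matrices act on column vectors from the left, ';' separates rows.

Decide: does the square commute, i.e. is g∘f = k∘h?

1) trace f;g:
  e0=(1,0,0) f~>(4,0) g~>(0,3,2)
  e1=(0,1,0) f~>(0,4) g~>(2,0,3)
  e2=(0,0,1) f~>(4,3) g~>(4,3,3)
  composite₁ = (0 2 4; 3 0 3; 2 3 3)
2) trace h;k:
  e0=(1,0,0) h~>(3,0,3) k~>(0,3,3)
  e1=(0,1,0) h~>(2,2,3) k~>(2,0,2)
  e2=(0,0,1) h~>(1,4,1) k~>(4,3,0)
  composite₂ = (0 2 4; 3 0 3; 3 2 0)
Equal? distinct morphisms ✗

Answer: DOES NOT COMMUTE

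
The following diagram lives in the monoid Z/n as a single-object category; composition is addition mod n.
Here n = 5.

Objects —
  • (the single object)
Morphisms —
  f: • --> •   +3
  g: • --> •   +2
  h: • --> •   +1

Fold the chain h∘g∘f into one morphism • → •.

Answer: +1

Trace:
  0 +3≡3 +2≡0 +1≡1  (mod 5)
⟦path⟧: +1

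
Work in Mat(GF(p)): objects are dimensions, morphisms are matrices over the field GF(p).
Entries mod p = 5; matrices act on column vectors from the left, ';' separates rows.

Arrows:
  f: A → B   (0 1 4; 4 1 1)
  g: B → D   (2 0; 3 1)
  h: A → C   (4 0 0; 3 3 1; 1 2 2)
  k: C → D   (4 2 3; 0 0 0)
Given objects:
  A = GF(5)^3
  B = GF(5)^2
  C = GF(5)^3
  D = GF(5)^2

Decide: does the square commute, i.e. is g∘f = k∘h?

Path 1 = f;g:
  e0=[1,0,0] f→[0,4] g→[0,4]
  e1=[0,1,0] f→[1,1] g→[2,4]
  e2=[0,0,1] f→[4,1] g→[3,3]
  composite₁ = (0 2 3; 4 4 3)
Path 2 = h;k:
  e0=[1,0,0] h→[4,3,1] k→[0,0]
  e1=[0,1,0] h→[0,3,2] k→[2,0]
  e2=[0,0,1] h→[0,1,2] k→[3,0]
  composite₂ = (0 2 3; 0 0 0)
Equal? differ; not commutative

Answer: DOES NOT COMMUTE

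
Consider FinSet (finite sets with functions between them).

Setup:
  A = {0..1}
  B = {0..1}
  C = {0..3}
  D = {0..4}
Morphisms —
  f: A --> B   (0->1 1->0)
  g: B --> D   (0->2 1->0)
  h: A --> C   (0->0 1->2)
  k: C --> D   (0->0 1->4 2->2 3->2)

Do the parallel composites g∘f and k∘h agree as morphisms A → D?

Answer: COMMUTES

Trace:
Path 1 = f;g:
  0 f-->1 g-->0
  1 f-->0 g-->2
  result₁ = (0->0 1->2)
Path 2 = h;k:
  0 h-->0 k-->0
  1 h-->2 k-->2
  result₂ = (0->0 1->2)
Equal? same morphism ✓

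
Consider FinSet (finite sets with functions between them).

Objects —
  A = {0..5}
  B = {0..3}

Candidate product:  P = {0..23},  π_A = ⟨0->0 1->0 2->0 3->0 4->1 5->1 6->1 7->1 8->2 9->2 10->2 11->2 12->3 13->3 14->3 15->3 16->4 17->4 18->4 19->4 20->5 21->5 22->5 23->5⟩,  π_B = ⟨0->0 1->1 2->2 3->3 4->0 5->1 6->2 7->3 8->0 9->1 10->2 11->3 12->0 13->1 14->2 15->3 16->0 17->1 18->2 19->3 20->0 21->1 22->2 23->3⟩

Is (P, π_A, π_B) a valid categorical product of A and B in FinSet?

Answer: VALID PRODUCT

Derivation:
|A|·|B| = 6·4 = 24;  |P| = 24
Check the pairing map k ↦ (π_A(k), π_B(k)):
  0 -> (0,0)
  1 -> (0,1)
  2 -> (0,2)
  3 -> (0,3)
  4 -> (1,0)
  5 -> (1,1)
  6 -> (1,2)
  7 -> (1,3)
  8 -> (2,0)
  9 -> (2,1)
  10 -> (2,2)
  11 -> (2,3)
  12 -> (3,0)
  13 -> (3,1)
  14 -> (3,2)
  15 -> (3,3)
  16 -> (4,0)
  17 -> (4,1)
  18 -> (4,2)
  19 -> (4,3)
  20 -> (5,0)
  21 -> (5,1)
  22 -> (5,2)
  23 -> (5,3)
distinct pairs in image: 24 / 24 needed
  → bijection onto A×B; projections well-typed.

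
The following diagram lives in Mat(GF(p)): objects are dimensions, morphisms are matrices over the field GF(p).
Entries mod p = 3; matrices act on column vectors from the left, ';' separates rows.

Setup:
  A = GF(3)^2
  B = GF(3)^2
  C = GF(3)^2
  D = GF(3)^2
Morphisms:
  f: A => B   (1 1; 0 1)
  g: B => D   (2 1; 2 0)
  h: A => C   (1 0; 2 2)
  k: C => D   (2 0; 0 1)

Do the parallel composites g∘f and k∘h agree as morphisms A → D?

Path 1 = f;g:
  e0=(1,0) f=>(1,0) g=>(2,2)
  e1=(0,1) f=>(1,1) g=>(0,2)
  result₁ = (2 0; 2 2)
Path 2 = h;k:
  e0=(1,0) h=>(1,2) k=>(2,2)
  e1=(0,1) h=>(0,2) k=>(0,2)
  result₂ = (2 0; 2 2)
Equal? same morphism ✓

Answer: COMMUTES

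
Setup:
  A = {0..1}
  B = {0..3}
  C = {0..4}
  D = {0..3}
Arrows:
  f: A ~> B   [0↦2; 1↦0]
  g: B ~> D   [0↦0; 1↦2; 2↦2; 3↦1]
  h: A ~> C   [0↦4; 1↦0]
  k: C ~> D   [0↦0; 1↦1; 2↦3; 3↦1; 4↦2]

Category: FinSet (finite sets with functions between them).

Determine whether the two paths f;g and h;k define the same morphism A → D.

Along f;g (path 1):
  0 f~>2 g~>2
  1 f~>0 g~>0
  composite₁ = [0↦2; 1↦0]
Along h;k (path 2):
  0 h~>4 k~>2
  1 h~>0 k~>0
  composite₂ = [0↦2; 1↦0]
Equal? YES — commutes

Answer: COMMUTES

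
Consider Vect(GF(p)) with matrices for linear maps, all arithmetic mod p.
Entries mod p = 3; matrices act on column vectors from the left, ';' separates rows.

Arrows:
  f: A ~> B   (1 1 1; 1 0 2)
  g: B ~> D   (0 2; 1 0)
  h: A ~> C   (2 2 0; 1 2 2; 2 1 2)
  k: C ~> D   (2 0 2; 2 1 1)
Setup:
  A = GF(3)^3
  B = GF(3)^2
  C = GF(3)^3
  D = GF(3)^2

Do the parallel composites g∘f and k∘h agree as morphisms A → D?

Answer: COMMUTES

Trace:
Along f;g (path 1):
  e0=[1,0,0] f~>[1,1] g~>[2,1]
  e1=[0,1,0] f~>[1,0] g~>[0,1]
  e2=[0,0,1] f~>[1,2] g~>[1,1]
  ⟦path⟧₁ = (2 0 1; 1 1 1)
Along h;k (path 2):
  e0=[1,0,0] h~>[2,1,2] k~>[2,1]
  e1=[0,1,0] h~>[2,2,1] k~>[0,1]
  e2=[0,0,1] h~>[0,2,2] k~>[1,1]
  ⟦path⟧₂ = (2 0 1; 1 1 1)
Equal? equal; square commutes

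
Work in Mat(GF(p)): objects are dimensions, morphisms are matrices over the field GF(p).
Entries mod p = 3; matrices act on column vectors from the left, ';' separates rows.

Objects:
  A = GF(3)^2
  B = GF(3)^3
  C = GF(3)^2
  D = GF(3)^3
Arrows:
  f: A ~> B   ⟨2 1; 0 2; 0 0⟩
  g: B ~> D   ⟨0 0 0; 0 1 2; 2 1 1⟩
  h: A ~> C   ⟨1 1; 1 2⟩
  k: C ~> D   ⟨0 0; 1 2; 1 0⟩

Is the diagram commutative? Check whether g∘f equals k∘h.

Along f;g (path 1):
  e0=(1,0) f~>(2,0,0) g~>(0,0,1)
  e1=(0,1) f~>(1,2,0) g~>(0,2,1)
  composite₁ = ⟨0 0; 0 2; 1 1⟩
Along h;k (path 2):
  e0=(1,0) h~>(1,1) k~>(0,0,1)
  e1=(0,1) h~>(1,2) k~>(0,2,1)
  composite₂ = ⟨0 0; 0 2; 1 1⟩
Equal? YES — commutes

Answer: COMMUTES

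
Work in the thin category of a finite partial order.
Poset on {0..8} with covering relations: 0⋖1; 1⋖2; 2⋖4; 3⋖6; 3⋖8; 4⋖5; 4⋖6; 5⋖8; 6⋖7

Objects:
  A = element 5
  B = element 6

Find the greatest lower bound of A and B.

Lower bounds of A=5 and B=6: {0,1,2,4}
  0 <= 4
  1 <= 4
  2 <= 4
  4 <= 4
glb = 4

Answer: A∧B = 4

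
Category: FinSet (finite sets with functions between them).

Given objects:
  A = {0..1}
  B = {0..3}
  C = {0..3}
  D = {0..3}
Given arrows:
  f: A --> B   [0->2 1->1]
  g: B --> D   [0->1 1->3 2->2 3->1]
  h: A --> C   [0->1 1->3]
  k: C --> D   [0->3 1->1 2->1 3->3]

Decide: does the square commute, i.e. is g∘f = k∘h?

Answer: DOES NOT COMMUTE

Work:
1) trace f;g:
  0 f-->2 g-->2
  1 f-->1 g-->3
  result₁ = [0->2 1->3]
2) trace h;k:
  0 h-->1 k-->1
  1 h-->3 k-->3
  result₂ = [0->1 1->3]
Equal? NO — does not commute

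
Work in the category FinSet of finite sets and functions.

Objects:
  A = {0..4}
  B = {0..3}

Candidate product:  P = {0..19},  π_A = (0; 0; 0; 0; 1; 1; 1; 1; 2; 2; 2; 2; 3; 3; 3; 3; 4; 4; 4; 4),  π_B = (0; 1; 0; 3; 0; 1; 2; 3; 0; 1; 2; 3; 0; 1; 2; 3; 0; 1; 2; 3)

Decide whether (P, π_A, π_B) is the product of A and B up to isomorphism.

Answer: NOT A VALID PRODUCT — duplicate pair at indices 0,2

Trace:
|A|·|B| = 5·4 = 20;  |P| = 20
Check the pairing map k ↦ (π_A(k), π_B(k)):
  0 ↦ (0,0)
  1 ↦ (0,1)
  2 ↦ (0,0)  ✗ repeats pair of k=0
  3 ↦ (0,3)
  4 ↦ (1,0)
  5 ↦ (1,1)
  6 ↦ (1,2)
  7 ↦ (1,3)
  8 ↦ (2,0)
  9 ↦ (2,1)
  10 ↦ (2,2)
  11 ↦ (2,3)
  12 ↦ (3,0)
  13 ↦ (3,1)
  14 ↦ (3,2)
  15 ↦ (3,3)
  16 ↦ (4,0)
  17 ↦ (4,1)
  18 ↦ (4,2)
  19 ↦ (4,3)
distinct pairs in image: 19 / 20 needed
  → (0,0) hit at k=0 and k=2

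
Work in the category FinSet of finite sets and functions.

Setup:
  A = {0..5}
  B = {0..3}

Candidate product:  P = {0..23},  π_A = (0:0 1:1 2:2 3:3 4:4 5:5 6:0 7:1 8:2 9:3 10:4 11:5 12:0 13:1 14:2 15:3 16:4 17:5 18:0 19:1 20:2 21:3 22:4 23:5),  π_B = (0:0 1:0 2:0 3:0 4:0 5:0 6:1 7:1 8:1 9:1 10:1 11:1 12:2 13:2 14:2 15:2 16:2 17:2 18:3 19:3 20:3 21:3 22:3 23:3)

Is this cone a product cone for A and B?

Answer: VALID PRODUCT

Work:
|A|·|B| = 6·4 = 24;  |P| = 24
Check the pairing map k ↦ (π_A(k), π_B(k)):
  0 : (0,0)
  1 : (1,0)
  2 : (2,0)
  3 : (3,0)
  4 : (4,0)
  5 : (5,0)
  6 : (0,1)
  7 : (1,1)
  8 : (2,1)
  9 : (3,1)
  10 : (4,1)
  11 : (5,1)
  12 : (0,2)
  13 : (1,2)
  14 : (2,2)
  15 : (3,2)
  16 : (4,2)
  17 : (5,2)
  18 : (0,3)
  19 : (1,3)
  20 : (2,3)
  21 : (3,3)
  22 : (4,3)
  23 : (5,3)
distinct pairs in image: 24 / 24 needed
  → bijection onto A×B; projections well-typed.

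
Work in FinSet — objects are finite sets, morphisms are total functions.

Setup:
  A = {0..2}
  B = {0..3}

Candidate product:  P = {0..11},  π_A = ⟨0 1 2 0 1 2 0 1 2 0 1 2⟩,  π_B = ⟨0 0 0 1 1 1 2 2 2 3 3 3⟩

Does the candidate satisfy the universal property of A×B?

Answer: VALID PRODUCT

Trace:
|A|·|B| = 3·4 = 12;  |P| = 12
Check the pairing map k ↦ (π_A(k), π_B(k)):
  0 -> (0,0)
  1 -> (1,0)
  2 -> (2,0)
  3 -> (0,1)
  4 -> (1,1)
  5 -> (2,1)
  6 -> (0,2)
  7 -> (1,2)
  8 -> (2,2)
  9 -> (0,3)
  10 -> (1,3)
  11 -> (2,3)
distinct pairs in image: 12 / 12 needed
  → bijection onto A×B; projections well-typed.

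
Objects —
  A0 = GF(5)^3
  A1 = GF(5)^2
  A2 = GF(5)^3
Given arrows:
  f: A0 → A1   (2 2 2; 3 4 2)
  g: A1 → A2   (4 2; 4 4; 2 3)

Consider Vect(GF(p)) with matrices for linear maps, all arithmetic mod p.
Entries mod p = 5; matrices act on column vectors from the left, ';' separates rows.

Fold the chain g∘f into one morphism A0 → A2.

  e0=(1,0,0) f→(2,3) g→(4,0,3)
  e1=(0,1,0) f→(2,4) g→(1,4,1)
  e2=(0,0,1) f→(2,2) g→(2,1,0)
result: (4 1 2; 0 4 1; 3 1 0)

Answer: (4 1 2; 0 4 1; 3 1 0)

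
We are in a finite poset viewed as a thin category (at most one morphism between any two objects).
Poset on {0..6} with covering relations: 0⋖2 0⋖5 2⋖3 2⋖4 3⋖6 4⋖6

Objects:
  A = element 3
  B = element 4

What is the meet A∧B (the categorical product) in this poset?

Lower bounds of A=3 and B=4: {0,2}
  0 ⊑ 2
  2 ⊑ 2
glb = 2

Answer: A∧B = 2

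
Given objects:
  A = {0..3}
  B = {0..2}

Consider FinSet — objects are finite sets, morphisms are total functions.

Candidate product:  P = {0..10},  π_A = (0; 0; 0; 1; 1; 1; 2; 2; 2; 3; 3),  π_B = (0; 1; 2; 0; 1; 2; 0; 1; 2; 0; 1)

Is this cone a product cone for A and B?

Answer: NOT A VALID PRODUCT — |P|=11 ≠ |A|·|B|=12

Derivation:
|A|·|B| = 4·3 = 12;  |P| = 11
  → cardinalities differ; no bijection possible.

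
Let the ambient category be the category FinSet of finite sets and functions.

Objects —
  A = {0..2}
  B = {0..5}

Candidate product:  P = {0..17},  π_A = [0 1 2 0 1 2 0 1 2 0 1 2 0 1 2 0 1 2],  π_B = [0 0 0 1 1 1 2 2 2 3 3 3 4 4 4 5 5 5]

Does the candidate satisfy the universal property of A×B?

Answer: VALID PRODUCT

Work:
|A|·|B| = 3·6 = 18;  |P| = 18
Check the pairing map k ↦ (π_A(k), π_B(k)):
  0 ↦ (0,0)
  1 ↦ (1,0)
  2 ↦ (2,0)
  3 ↦ (0,1)
  4 ↦ (1,1)
  5 ↦ (2,1)
  6 ↦ (0,2)
  7 ↦ (1,2)
  8 ↦ (2,2)
  9 ↦ (0,3)
  10 ↦ (1,3)
  11 ↦ (2,3)
  12 ↦ (0,4)
  13 ↦ (1,4)
  14 ↦ (2,4)
  15 ↦ (0,5)
  16 ↦ (1,5)
  17 ↦ (2,5)
distinct pairs in image: 18 / 18 needed
  → bijection onto A×B; projections well-typed.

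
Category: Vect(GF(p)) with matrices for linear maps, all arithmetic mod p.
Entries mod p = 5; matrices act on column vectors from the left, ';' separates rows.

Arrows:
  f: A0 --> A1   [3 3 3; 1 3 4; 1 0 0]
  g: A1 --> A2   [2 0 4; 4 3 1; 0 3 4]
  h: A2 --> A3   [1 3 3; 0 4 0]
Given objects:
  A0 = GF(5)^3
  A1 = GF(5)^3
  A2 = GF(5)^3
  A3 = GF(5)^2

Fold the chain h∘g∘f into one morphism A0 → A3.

  e0=[1,0,0] f-->[3,1,1] g-->[0,1,2] h-->[4,4]
  e1=[0,1,0] f-->[3,3,0] g-->[1,1,4] h-->[1,4]
  e2=[0,0,1] f-->[3,4,0] g-->[1,4,2] h-->[4,1]
⟦path⟧: [4 1 4; 4 4 1]

Answer: [4 1 4; 4 4 1]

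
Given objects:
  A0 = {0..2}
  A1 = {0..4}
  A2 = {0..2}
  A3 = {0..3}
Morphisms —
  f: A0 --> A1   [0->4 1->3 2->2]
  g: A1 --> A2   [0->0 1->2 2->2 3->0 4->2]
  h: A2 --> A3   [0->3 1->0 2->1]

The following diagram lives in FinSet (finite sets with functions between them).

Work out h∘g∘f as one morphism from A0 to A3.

Answer: [0->1 1->3 2->1]

Derivation:
  0 f-->4 g-->2 h-->1
  1 f-->3 g-->0 h-->3
  2 f-->2 g-->2 h-->1
result: [0->1 1->3 2->1]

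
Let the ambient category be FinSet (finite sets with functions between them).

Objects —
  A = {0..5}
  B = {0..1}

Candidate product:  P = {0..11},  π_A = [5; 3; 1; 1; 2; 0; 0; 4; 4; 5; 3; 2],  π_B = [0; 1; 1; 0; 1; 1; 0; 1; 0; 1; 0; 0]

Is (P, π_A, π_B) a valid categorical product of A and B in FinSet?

|A|·|B| = 6·2 = 12;  |P| = 12
Check the pairing map k ↦ (π_A(k), π_B(k)):
  0 ↦ (5,0)
  1 ↦ (3,1)
  2 ↦ (1,1)
  3 ↦ (1,0)
  4 ↦ (2,1)
  5 ↦ (0,1)
  6 ↦ (0,0)
  7 ↦ (4,1)
  8 ↦ (4,0)
  9 ↦ (5,1)
  10 ↦ (3,0)
  11 ↦ (2,0)
distinct pairs in image: 12 / 12 needed
  → bijection onto A×B; projections well-typed.

Answer: VALID PRODUCT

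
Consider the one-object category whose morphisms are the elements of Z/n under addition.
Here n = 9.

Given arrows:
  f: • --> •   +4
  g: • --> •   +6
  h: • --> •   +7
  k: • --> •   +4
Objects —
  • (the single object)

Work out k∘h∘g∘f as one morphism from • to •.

  0 +4≡4 +6≡1 +7≡8 +4≡3  (mod 9)
result: +3

Answer: +3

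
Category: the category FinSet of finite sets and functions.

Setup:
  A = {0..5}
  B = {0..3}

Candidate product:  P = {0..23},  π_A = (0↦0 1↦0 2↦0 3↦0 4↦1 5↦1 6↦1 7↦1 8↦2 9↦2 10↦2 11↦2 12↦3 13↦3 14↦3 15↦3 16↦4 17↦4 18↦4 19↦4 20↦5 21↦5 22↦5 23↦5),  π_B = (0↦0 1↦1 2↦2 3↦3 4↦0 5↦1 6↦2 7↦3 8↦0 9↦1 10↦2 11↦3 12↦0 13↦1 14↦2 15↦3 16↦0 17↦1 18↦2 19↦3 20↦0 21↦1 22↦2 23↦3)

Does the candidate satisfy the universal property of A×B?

|A|·|B| = 6·4 = 24;  |P| = 24
Check the pairing map k ↦ (π_A(k), π_B(k)):
  0 ↦ (0,0)
  1 ↦ (0,1)
  2 ↦ (0,2)
  3 ↦ (0,3)
  4 ↦ (1,0)
  5 ↦ (1,1)
  6 ↦ (1,2)
  7 ↦ (1,3)
  8 ↦ (2,0)
  9 ↦ (2,1)
  10 ↦ (2,2)
  11 ↦ (2,3)
  12 ↦ (3,0)
  13 ↦ (3,1)
  14 ↦ (3,2)
  15 ↦ (3,3)
  16 ↦ (4,0)
  17 ↦ (4,1)
  18 ↦ (4,2)
  19 ↦ (4,3)
  20 ↦ (5,0)
  21 ↦ (5,1)
  22 ↦ (5,2)
  23 ↦ (5,3)
distinct pairs in image: 24 / 24 needed
  → bijection onto A×B; projections well-typed.

Answer: VALID PRODUCT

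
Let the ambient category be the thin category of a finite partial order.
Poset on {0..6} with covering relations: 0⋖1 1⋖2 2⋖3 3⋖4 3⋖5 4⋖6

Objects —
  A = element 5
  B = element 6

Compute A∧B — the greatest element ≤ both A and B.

Answer: A∧B = 3

Derivation:
Lower bounds of A=5 and B=6: {0,1,2,3}
  0 ⊑ 3
  1 ⊑ 3
  2 ⊑ 3
  3 ⊑ 3
glb = 3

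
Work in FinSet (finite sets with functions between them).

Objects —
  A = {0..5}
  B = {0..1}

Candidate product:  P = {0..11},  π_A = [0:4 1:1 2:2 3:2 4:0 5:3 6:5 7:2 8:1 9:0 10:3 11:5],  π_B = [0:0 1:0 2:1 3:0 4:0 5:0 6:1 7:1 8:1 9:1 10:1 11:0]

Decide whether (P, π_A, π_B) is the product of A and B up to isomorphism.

|A|·|B| = 6·2 = 12;  |P| = 12
Check the pairing map k ↦ (π_A(k), π_B(k)):
  0 : (4,0)
  1 : (1,0)
  2 : (2,1)
  3 : (2,0)
  4 : (0,0)
  5 : (3,0)
  6 : (5,1)
  7 : (2,1)  ✗ repeats pair of k=2
  8 : (1,1)
  9 : (0,1)
  10 : (3,1)
  11 : (5,0)
distinct pairs in image: 11 / 12 needed
  → (2,1) hit at k=2 and k=7

Answer: NOT A VALID PRODUCT — duplicate pair at indices 2,7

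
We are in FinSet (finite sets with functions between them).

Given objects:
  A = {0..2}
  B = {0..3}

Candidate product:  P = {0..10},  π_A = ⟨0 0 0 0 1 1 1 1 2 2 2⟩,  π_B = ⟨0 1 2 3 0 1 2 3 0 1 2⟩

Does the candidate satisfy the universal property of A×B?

|A|·|B| = 3·4 = 12;  |P| = 11
  → cardinalities differ; no bijection possible.

Answer: NOT A VALID PRODUCT — |P|=11 ≠ |A|·|B|=12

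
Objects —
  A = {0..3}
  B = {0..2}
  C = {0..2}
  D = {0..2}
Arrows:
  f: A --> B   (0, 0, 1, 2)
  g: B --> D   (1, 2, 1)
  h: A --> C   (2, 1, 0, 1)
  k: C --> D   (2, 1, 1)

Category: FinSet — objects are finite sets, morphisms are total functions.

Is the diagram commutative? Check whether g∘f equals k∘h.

Along f;g (path 1):
  0 f-->0 g-->1
  1 f-->0 g-->1
  2 f-->1 g-->2
  3 f-->2 g-->1
  composite₁ = (1, 1, 2, 1)
Along h;k (path 2):
  0 h-->2 k-->1
  1 h-->1 k-->1
  2 h-->0 k-->2
  3 h-->1 k-->1
  composite₂ = (1, 1, 2, 1)
Equal? equal; square commutes

Answer: COMMUTES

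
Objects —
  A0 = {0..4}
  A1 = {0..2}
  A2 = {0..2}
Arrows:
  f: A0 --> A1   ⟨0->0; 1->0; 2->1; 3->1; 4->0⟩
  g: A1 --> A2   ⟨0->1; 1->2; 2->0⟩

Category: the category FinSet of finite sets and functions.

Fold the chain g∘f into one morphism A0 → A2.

  0 f-->0 g-->1
  1 f-->0 g-->1
  2 f-->1 g-->2
  3 f-->1 g-->2
  4 f-->0 g-->1
⟦path⟧: ⟨0->1; 1->1; 2->2; 3->2; 4->1⟩

Answer: ⟨0->1; 1->1; 2->2; 3->2; 4->1⟩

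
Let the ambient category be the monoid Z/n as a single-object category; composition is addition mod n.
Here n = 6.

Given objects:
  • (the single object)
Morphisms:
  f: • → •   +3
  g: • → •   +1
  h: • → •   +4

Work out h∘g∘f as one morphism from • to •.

Answer: +2

Work:
  0 +3≡3 +1≡4 +4≡2  (mod 6)
⟦path⟧: +2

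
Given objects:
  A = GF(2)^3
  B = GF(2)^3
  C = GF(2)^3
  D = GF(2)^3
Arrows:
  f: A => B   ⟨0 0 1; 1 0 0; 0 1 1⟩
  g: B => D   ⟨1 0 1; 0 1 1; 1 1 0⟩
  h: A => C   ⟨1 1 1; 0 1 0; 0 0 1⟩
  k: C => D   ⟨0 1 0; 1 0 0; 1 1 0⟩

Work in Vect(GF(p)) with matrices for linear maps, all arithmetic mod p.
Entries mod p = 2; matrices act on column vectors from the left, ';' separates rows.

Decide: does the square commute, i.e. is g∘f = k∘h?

Answer: COMMUTES

Work:
Path 1 = f;g:
  e0=⟨1,0,0⟩ f=>⟨0,1,0⟩ g=>⟨0,1,1⟩
  e1=⟨0,1,0⟩ f=>⟨0,0,1⟩ g=>⟨1,1,0⟩
  e2=⟨0,0,1⟩ f=>⟨1,0,1⟩ g=>⟨0,1,1⟩
  ⟦path⟧₁ = ⟨0 1 0; 1 1 1; 1 0 1⟩
Path 2 = h;k:
  e0=⟨1,0,0⟩ h=>⟨1,0,0⟩ k=>⟨0,1,1⟩
  e1=⟨0,1,0⟩ h=>⟨1,1,0⟩ k=>⟨1,1,0⟩
  e2=⟨0,0,1⟩ h=>⟨1,0,1⟩ k=>⟨0,1,1⟩
  ⟦path⟧₂ = ⟨0 1 0; 1 1 1; 1 0 1⟩
Equal? same morphism ✓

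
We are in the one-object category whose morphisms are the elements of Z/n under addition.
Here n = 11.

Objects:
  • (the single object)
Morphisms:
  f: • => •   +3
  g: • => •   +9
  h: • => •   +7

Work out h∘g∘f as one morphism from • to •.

Answer: +8

Derivation:
  0 +3≡3 +9≡1 +7≡8  (mod 11)
result: +8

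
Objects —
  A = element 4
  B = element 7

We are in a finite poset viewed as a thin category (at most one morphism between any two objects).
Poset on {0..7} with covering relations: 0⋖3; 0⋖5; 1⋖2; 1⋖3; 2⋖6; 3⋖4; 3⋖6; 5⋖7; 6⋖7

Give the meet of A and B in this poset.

Answer: A∧B = 3

Derivation:
{x : x≤A ∧ x≤B} = {0,1,3}  (A=4, B=7)
  0 ≤ 3
  1 ≤ 3
  3 ≤ 3
glb = 3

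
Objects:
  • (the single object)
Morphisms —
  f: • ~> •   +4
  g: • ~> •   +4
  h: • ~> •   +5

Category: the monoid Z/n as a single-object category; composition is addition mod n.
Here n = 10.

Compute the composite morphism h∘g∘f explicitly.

  0 +4≡4 +4≡8 +5≡3  (mod 10)
composite: +3

Answer: +3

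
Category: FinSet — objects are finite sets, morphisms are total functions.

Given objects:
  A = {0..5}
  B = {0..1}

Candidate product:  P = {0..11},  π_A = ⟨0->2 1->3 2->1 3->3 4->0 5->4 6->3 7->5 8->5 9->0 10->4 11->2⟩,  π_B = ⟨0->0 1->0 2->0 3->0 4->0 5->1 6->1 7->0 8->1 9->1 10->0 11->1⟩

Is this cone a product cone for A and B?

|A|·|B| = 6·2 = 12;  |P| = 12
Check the pairing map k ↦ (π_A(k), π_B(k)):
  0 -> (2,0)
  1 -> (3,0)
  2 -> (1,0)
  3 -> (3,0)  ✗ repeats pair of k=1
  4 -> (0,0)
  5 -> (4,1)
  6 -> (3,1)
  7 -> (5,0)
  8 -> (5,1)
  9 -> (0,1)
  10 -> (4,0)
  11 -> (2,1)
distinct pairs in image: 11 / 12 needed
  → (3,0) hit at k=1 and k=3

Answer: NOT A VALID PRODUCT — duplicate pair at indices 1,3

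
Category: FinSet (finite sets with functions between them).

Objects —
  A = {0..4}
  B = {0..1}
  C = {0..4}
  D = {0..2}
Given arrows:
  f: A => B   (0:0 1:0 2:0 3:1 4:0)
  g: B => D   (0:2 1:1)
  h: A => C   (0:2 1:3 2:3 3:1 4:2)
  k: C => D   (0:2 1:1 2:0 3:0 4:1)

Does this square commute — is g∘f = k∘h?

1) trace f;g:
  0 f=>0 g=>2
  1 f=>0 g=>2
  2 f=>0 g=>2
  3 f=>1 g=>1
  4 f=>0 g=>2
  ⟦path⟧₁ = (0:2 1:2 2:2 3:1 4:2)
2) trace h;k:
  0 h=>2 k=>0
  1 h=>3 k=>0
  2 h=>3 k=>0
  3 h=>1 k=>1
  4 h=>2 k=>0
  ⟦path⟧₂ = (0:0 1:0 2:0 3:1 4:0)
Equal? differ; not commutative

Answer: DOES NOT COMMUTE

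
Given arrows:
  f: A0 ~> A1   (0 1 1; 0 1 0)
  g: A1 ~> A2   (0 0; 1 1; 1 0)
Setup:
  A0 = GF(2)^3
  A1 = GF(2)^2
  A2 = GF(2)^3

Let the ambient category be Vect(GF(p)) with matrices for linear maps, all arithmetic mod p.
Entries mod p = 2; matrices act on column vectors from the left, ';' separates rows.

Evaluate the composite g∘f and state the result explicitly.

  e0=(1,0,0) f~>(0,0) g~>(0,0,0)
  e1=(0,1,0) f~>(1,1) g~>(0,0,1)
  e2=(0,0,1) f~>(1,0) g~>(0,1,1)
composite: (0 0 0; 0 0 1; 0 1 1)

Answer: (0 0 0; 0 0 1; 0 1 1)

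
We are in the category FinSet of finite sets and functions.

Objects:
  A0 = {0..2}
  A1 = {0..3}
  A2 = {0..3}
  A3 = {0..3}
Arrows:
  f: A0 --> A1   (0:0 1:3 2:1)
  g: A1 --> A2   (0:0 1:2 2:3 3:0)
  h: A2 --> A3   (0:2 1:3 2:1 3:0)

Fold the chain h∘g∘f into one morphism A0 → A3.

  0 f-->0 g-->0 h-->2
  1 f-->3 g-->0 h-->2
  2 f-->1 g-->2 h-->1
composite: (0:2 1:2 2:1)

Answer: (0:2 1:2 2:1)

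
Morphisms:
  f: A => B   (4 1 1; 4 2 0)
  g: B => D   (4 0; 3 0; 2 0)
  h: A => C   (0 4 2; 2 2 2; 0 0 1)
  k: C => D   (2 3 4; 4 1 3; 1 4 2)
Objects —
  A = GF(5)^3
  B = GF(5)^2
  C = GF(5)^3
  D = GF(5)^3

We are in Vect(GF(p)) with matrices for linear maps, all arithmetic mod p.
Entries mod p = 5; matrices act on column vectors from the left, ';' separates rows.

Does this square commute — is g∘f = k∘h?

Answer: COMMUTES

Derivation:
Along f;g (path 1):
  e0=[1,0,0] f=>[4,4] g=>[1,2,3]
  e1=[0,1,0] f=>[1,2] g=>[4,3,2]
  e2=[0,0,1] f=>[1,0] g=>[4,3,2]
  ⟦path⟧₁ = (1 4 4; 2 3 3; 3 2 2)
Along h;k (path 2):
  e0=[1,0,0] h=>[0,2,0] k=>[1,2,3]
  e1=[0,1,0] h=>[4,2,0] k=>[4,3,2]
  e2=[0,0,1] h=>[2,2,1] k=>[4,3,2]
  ⟦path⟧₂ = (1 4 4; 2 3 3; 3 2 2)
Equal? same morphism ✓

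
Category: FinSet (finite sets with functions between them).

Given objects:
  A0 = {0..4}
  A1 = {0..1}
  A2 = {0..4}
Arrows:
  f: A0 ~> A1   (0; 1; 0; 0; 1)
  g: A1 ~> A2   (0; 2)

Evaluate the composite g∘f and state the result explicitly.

  0 f~>0 g~>0
  1 f~>1 g~>2
  2 f~>0 g~>0
  3 f~>0 g~>0
  4 f~>1 g~>2
composite: (0; 2; 0; 0; 2)

Answer: (0; 2; 0; 0; 2)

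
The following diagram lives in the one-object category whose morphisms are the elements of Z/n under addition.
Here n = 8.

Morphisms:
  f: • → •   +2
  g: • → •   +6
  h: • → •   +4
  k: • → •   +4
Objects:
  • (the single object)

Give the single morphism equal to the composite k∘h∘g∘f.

Answer: +0

Derivation:
  0 +2≡2 +6≡0 +4≡4 +4≡0  (mod 8)
result: +0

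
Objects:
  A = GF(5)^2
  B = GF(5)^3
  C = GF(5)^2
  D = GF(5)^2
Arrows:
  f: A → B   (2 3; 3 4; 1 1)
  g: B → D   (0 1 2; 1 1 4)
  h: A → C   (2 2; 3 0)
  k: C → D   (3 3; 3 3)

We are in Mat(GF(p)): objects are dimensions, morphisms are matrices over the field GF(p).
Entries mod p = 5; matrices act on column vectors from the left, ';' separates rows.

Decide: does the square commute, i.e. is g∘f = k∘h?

Along f;g (path 1):
  e0=[1,0] f→[2,3,1] g→[0,4]
  e1=[0,1] f→[3,4,1] g→[1,1]
  result₁ = (0 1; 4 1)
Along h;k (path 2):
  e0=[1,0] h→[2,3] k→[0,0]
  e1=[0,1] h→[2,0] k→[1,1]
  result₂ = (0 1; 0 1)
Equal? differ; not commutative

Answer: DOES NOT COMMUTE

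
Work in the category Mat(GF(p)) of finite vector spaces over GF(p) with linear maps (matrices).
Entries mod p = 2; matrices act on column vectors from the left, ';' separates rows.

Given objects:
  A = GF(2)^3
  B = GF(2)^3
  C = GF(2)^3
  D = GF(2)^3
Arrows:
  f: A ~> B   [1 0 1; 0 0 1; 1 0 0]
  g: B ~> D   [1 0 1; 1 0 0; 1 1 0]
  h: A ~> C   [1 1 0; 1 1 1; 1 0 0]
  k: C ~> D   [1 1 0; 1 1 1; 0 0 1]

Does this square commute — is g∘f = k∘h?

Answer: COMMUTES

Derivation:
Along f;g (path 1):
  e0=⟨1,0,0⟩ f~>⟨1,0,1⟩ g~>⟨0,1,1⟩
  e1=⟨0,1,0⟩ f~>⟨0,0,0⟩ g~>⟨0,0,0⟩
  e2=⟨0,0,1⟩ f~>⟨1,1,0⟩ g~>⟨1,1,0⟩
  composite₁ = [0 0 1; 1 0 1; 1 0 0]
Along h;k (path 2):
  e0=⟨1,0,0⟩ h~>⟨1,1,1⟩ k~>⟨0,1,1⟩
  e1=⟨0,1,0⟩ h~>⟨1,1,0⟩ k~>⟨0,0,0⟩
  e2=⟨0,0,1⟩ h~>⟨0,1,0⟩ k~>⟨1,1,0⟩
  composite₂ = [0 0 1; 1 0 1; 1 0 0]
Equal? same morphism ✓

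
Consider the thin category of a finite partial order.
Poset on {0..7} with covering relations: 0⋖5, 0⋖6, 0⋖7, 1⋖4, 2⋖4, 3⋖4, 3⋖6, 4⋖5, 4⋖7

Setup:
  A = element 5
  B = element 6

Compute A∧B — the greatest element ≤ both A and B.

Answer: NO MEET EXISTS

Work:
Lower bounds of A=5 and B=6: {0,3}
  maximal lower bounds 0 and 3 are incomparable: neither 0⊑3 nor 3⊑0
→ no greatest lower bound exists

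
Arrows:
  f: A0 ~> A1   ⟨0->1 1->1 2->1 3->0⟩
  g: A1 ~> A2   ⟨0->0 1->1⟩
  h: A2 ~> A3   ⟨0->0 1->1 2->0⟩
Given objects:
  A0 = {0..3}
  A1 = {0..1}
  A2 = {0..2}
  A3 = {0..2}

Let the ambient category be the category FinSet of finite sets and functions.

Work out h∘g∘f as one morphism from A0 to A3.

  0 f~>1 g~>1 h~>1
  1 f~>1 g~>1 h~>1
  2 f~>1 g~>1 h~>1
  3 f~>0 g~>0 h~>0
⟦path⟧: ⟨0->1 1->1 2->1 3->0⟩

Answer: ⟨0->1 1->1 2->1 3->0⟩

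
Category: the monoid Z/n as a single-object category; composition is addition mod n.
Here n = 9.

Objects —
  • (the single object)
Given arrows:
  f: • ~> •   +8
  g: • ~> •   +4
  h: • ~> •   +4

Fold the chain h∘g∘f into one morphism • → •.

Answer: +7

Work:
  0 +8≡8 +4≡3 +4≡7  (mod 9)
result: +7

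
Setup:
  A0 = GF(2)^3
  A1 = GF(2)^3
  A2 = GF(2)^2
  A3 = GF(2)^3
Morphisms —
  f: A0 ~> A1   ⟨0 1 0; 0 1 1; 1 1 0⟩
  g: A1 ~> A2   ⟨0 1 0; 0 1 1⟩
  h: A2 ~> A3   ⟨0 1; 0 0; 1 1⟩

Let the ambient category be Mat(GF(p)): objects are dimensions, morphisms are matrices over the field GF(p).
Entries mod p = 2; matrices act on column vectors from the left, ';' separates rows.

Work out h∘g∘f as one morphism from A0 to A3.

Answer: ⟨1 0 1; 0 0 0; 1 1 0⟩

Trace:
  e0=[1,0,0] f~>[0,0,1] g~>[0,1] h~>[1,0,1]
  e1=[0,1,0] f~>[1,1,1] g~>[1,0] h~>[0,0,1]
  e2=[0,0,1] f~>[0,1,0] g~>[1,1] h~>[1,0,0]
result: ⟨1 0 1; 0 0 0; 1 1 0⟩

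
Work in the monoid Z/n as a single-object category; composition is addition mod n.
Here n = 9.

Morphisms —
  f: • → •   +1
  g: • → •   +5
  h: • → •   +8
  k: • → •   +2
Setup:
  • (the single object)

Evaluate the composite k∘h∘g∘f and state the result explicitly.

Answer: +7

Work:
  0 +1≡1 +5≡6 +8≡5 +2≡7  (mod 9)
⟦path⟧: +7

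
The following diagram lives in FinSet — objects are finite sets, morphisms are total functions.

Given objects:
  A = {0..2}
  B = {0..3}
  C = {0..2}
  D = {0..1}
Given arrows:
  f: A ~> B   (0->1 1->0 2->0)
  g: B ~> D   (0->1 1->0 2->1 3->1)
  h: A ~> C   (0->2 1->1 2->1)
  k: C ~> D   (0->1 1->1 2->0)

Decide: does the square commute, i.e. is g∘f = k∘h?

Along f;g (path 1):
  0 f~>1 g~>0
  1 f~>0 g~>1
  2 f~>0 g~>1
  ⟦path⟧₁ = (0->0 1->1 2->1)
Along h;k (path 2):
  0 h~>2 k~>0
  1 h~>1 k~>1
  2 h~>1 k~>1
  ⟦path⟧₂ = (0->0 1->1 2->1)
Equal? YES — commutes

Answer: COMMUTES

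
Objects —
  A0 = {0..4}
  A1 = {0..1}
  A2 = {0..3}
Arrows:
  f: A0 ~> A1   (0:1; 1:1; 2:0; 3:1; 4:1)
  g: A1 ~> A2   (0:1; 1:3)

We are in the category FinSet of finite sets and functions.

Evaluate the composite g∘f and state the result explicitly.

  0 f~>1 g~>3
  1 f~>1 g~>3
  2 f~>0 g~>1
  3 f~>1 g~>3
  4 f~>1 g~>3
composite: (0:3; 1:3; 2:1; 3:3; 4:3)

Answer: (0:3; 1:3; 2:1; 3:3; 4:3)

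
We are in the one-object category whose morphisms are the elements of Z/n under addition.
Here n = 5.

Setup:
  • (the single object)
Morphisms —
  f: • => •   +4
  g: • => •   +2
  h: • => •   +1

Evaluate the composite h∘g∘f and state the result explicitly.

Answer: +2

Work:
  0 +4≡4 +2≡1 +1≡2  (mod 5)
composite: +2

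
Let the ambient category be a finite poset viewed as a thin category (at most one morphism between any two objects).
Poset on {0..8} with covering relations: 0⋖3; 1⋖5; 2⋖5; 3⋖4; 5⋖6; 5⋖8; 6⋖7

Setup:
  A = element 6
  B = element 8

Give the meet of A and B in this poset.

Answer: A∧B = 5

Work:
{x : x<=A ∧ x<=B} = {1,2,5}  (A=6, B=8)
  1 <= 5
  2 <= 5
  5 <= 5
glb = 5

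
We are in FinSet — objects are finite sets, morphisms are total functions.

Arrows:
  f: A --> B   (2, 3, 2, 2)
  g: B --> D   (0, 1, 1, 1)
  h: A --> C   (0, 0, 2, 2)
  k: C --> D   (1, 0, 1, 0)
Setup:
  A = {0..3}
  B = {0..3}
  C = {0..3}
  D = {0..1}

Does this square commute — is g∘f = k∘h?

Along f;g (path 1):
  0 f-->2 g-->1
  1 f-->3 g-->1
  2 f-->2 g-->1
  3 f-->2 g-->1
  result₁ = (1, 1, 1, 1)
Along h;k (path 2):
  0 h-->0 k-->1
  1 h-->0 k-->1
  2 h-->2 k-->1
  3 h-->2 k-->1
  result₂ = (1, 1, 1, 1)
Equal? equal; square commutes

Answer: COMMUTES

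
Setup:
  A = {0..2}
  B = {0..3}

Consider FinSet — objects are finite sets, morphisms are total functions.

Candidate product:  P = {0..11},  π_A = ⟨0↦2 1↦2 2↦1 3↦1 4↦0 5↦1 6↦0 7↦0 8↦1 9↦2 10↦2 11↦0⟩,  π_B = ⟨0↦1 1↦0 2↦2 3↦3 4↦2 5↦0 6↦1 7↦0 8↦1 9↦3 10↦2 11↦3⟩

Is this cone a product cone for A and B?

|A|·|B| = 3·4 = 12;  |P| = 12
Check the pairing map k ↦ (π_A(k), π_B(k)):
  0 ↦ (2,1)
  1 ↦ (2,0)
  2 ↦ (1,2)
  3 ↦ (1,3)
  4 ↦ (0,2)
  5 ↦ (1,0)
  6 ↦ (0,1)
  7 ↦ (0,0)
  8 ↦ (1,1)
  9 ↦ (2,3)
  10 ↦ (2,2)
  11 ↦ (0,3)
distinct pairs in image: 12 / 12 needed
  → bijection onto A×B; projections well-typed.

Answer: VALID PRODUCT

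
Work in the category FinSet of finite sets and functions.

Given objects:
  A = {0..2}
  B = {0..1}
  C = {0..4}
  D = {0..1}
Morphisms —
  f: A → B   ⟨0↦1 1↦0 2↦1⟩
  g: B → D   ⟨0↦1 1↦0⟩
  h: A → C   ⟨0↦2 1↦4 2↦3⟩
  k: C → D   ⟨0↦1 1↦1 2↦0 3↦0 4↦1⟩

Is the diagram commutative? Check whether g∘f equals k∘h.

Path 1 = f;g:
  0 f→1 g→0
  1 f→0 g→1
  2 f→1 g→0
  composite₁ = ⟨0↦0 1↦1 2↦0⟩
Path 2 = h;k:
  0 h→2 k→0
  1 h→4 k→1
  2 h→3 k→0
  composite₂ = ⟨0↦0 1↦1 2↦0⟩
Equal? YES — commutes

Answer: COMMUTES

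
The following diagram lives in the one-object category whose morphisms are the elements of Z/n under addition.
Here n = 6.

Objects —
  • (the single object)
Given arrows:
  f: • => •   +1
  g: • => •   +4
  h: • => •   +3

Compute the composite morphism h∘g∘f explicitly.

Answer: +2

Derivation:
  0 +1≡1 +4≡5 +3≡2  (mod 6)
result: +2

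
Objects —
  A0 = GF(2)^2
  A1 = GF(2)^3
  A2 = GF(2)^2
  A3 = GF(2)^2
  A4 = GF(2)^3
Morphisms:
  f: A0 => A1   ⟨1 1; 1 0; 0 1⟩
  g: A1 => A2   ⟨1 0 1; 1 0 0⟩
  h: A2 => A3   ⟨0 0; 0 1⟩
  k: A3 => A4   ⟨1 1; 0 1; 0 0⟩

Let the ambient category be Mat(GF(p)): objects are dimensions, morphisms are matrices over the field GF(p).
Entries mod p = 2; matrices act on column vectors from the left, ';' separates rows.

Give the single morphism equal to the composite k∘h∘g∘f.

Answer: ⟨1 1; 1 1; 0 0⟩

Work:
  e0=⟨1,0⟩ f=>⟨1,1,0⟩ g=>⟨1,1⟩ h=>⟨0,1⟩ k=>⟨1,1,0⟩
  e1=⟨0,1⟩ f=>⟨1,0,1⟩ g=>⟨0,1⟩ h=>⟨0,1⟩ k=>⟨1,1,0⟩
result: ⟨1 1; 1 1; 0 0⟩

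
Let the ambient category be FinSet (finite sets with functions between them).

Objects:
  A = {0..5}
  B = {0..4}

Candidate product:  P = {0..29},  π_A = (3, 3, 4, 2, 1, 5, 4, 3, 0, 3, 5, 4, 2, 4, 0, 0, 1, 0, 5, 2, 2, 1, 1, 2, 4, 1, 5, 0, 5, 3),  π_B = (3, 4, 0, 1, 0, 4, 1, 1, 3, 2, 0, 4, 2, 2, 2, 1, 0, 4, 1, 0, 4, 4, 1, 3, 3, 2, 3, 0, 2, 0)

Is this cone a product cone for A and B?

Answer: NOT A VALID PRODUCT — duplicate pair at indices 4,16

Derivation:
|A|·|B| = 6·5 = 30;  |P| = 30
Check the pairing map k ↦ (π_A(k), π_B(k)):
  0 : (3,3)
  1 : (3,4)
  2 : (4,0)
  3 : (2,1)
  4 : (1,0)
  5 : (5,4)
  6 : (4,1)
  7 : (3,1)
  8 : (0,3)
  9 : (3,2)
  10 : (5,0)
  11 : (4,4)
  12 : (2,2)
  13 : (4,2)
  14 : (0,2)
  15 : (0,1)
  16 : (1,0)  ✗ repeats pair of k=4
  17 : (0,4)
  18 : (5,1)
  19 : (2,0)
  20 : (2,4)
  21 : (1,4)
  22 : (1,1)
  23 : (2,3)
  24 : (4,3)
  25 : (1,2)
  26 : (5,3)
  27 : (0,0)
  28 : (5,2)
  29 : (3,0)
distinct pairs in image: 29 / 30 needed
  → (1,0) hit at k=4 and k=16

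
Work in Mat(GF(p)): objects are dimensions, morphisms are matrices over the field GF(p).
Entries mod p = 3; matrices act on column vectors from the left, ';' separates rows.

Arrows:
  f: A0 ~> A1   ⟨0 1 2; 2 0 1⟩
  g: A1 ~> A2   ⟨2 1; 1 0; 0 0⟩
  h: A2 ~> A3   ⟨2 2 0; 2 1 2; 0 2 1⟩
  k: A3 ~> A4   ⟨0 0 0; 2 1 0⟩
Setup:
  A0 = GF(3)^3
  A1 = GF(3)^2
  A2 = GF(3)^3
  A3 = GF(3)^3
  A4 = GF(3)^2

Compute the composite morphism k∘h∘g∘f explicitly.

  e0=(1,0,0) f~>(0,2) g~>(2,0,0) h~>(1,1,0) k~>(0,0)
  e1=(0,1,0) f~>(1,0) g~>(2,1,0) h~>(0,2,2) k~>(0,2)
  e2=(0,0,1) f~>(2,1) g~>(2,2,0) h~>(2,0,1) k~>(0,1)
result: ⟨0 0 0; 0 2 1⟩

Answer: ⟨0 0 0; 0 2 1⟩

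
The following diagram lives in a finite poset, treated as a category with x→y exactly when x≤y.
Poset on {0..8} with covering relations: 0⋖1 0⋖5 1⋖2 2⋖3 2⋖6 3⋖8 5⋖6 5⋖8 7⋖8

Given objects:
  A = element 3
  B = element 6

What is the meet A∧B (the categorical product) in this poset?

Lower bounds of A=3 and B=6: {0,1,2}
  0 ⊑ 2
  1 ⊑ 2
  2 ⊑ 2
glb = 2

Answer: A∧B = 2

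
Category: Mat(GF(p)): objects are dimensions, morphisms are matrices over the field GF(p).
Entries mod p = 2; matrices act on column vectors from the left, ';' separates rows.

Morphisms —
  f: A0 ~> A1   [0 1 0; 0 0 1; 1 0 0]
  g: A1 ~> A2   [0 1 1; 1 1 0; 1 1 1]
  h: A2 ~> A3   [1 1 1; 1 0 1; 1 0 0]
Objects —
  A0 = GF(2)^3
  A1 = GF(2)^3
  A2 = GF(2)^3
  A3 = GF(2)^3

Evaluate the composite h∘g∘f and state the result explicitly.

Answer: [0 0 1; 0 1 0; 1 0 1]

Work:
  e0=⟨1,0,0⟩ f~>⟨0,0,1⟩ g~>⟨1,0,1⟩ h~>⟨0,0,1⟩
  e1=⟨0,1,0⟩ f~>⟨1,0,0⟩ g~>⟨0,1,1⟩ h~>⟨0,1,0⟩
  e2=⟨0,0,1⟩ f~>⟨0,1,0⟩ g~>⟨1,1,1⟩ h~>⟨1,0,1⟩
result: [0 0 1; 0 1 0; 1 0 1]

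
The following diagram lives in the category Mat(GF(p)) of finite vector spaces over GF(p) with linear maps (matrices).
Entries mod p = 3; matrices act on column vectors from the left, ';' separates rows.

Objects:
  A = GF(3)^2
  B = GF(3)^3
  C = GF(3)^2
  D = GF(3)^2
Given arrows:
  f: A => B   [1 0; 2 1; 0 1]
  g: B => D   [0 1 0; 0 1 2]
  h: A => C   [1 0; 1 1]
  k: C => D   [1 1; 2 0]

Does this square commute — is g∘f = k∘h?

Answer: COMMUTES

Derivation:
1) trace f;g:
  e0=[1,0] f=>[1,2,0] g=>[2,2]
  e1=[0,1] f=>[0,1,1] g=>[1,0]
  ⟦path⟧₁ = [2 1; 2 0]
2) trace h;k:
  e0=[1,0] h=>[1,1] k=>[2,2]
  e1=[0,1] h=>[0,1] k=>[1,0]
  ⟦path⟧₂ = [2 1; 2 0]
Equal? YES — commutes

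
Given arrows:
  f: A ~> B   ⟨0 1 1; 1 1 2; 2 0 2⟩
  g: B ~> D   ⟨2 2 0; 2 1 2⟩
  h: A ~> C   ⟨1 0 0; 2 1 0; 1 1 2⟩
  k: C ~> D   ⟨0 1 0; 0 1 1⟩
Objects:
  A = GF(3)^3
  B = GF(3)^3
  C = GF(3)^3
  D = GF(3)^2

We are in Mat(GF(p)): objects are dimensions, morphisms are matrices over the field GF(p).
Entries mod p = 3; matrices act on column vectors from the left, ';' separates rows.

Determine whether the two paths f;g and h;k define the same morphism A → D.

Path 1 = f;g:
  e0=[1,0,0] f~>[0,1,2] g~>[2,2]
  e1=[0,1,0] f~>[1,1,0] g~>[1,0]
  e2=[0,0,1] f~>[1,2,2] g~>[0,2]
  ⟦path⟧₁ = ⟨2 1 0; 2 0 2⟩
Path 2 = h;k:
  e0=[1,0,0] h~>[1,2,1] k~>[2,0]
  e1=[0,1,0] h~>[0,1,1] k~>[1,2]
  e2=[0,0,1] h~>[0,0,2] k~>[0,2]
  ⟦path⟧₂ = ⟨2 1 0; 0 2 2⟩
Equal? differ; not commutative

Answer: DOES NOT COMMUTE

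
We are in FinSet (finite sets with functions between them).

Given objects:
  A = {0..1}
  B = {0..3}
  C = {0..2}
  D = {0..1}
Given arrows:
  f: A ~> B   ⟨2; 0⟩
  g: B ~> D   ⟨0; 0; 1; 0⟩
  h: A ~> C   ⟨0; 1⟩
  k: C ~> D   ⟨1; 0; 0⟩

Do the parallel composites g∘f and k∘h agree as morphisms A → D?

1) trace f;g:
  0 f~>2 g~>1
  1 f~>0 g~>0
  result₁ = ⟨1; 0⟩
2) trace h;k:
  0 h~>0 k~>1
  1 h~>1 k~>0
  result₂ = ⟨1; 0⟩
Equal? same morphism ✓

Answer: COMMUTES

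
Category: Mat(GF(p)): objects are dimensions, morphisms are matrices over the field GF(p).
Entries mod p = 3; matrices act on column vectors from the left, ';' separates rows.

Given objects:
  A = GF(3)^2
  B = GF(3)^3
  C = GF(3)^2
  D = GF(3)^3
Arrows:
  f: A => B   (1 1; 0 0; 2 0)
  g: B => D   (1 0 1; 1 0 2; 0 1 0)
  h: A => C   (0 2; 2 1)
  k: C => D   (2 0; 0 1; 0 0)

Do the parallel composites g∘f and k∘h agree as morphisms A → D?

Answer: COMMUTES

Work:
Path 1 = f;g:
  e0=[1,0] f=>[1,0,2] g=>[0,2,0]
  e1=[0,1] f=>[1,0,0] g=>[1,1,0]
  result₁ = (0 1; 2 1; 0 0)
Path 2 = h;k:
  e0=[1,0] h=>[0,2] k=>[0,2,0]
  e1=[0,1] h=>[2,1] k=>[1,1,0]
  result₂ = (0 1; 2 1; 0 0)
Equal? same morphism ✓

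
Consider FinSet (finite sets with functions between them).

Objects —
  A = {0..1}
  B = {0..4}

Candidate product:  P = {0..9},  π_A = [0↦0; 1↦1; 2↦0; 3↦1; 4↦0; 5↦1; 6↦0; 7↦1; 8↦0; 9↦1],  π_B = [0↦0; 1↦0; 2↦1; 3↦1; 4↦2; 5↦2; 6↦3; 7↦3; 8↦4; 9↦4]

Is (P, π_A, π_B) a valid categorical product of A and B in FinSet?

|A|·|B| = 2·5 = 10;  |P| = 10
Check the pairing map k ↦ (π_A(k), π_B(k)):
  0 ↦ (0,0)
  1 ↦ (1,0)
  2 ↦ (0,1)
  3 ↦ (1,1)
  4 ↦ (0,2)
  5 ↦ (1,2)
  6 ↦ (0,3)
  7 ↦ (1,3)
  8 ↦ (0,4)
  9 ↦ (1,4)
distinct pairs in image: 10 / 10 needed
  → bijection onto A×B; projections well-typed.

Answer: VALID PRODUCT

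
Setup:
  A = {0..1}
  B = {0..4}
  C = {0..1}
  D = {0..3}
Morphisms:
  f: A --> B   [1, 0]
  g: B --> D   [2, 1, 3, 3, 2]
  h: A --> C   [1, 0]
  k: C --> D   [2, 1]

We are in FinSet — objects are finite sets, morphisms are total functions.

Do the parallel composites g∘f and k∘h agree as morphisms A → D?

Answer: COMMUTES

Trace:
Path 1 = f;g:
  0 f-->1 g-->1
  1 f-->0 g-->2
  result₁ = [1, 2]
Path 2 = h;k:
  0 h-->1 k-->1
  1 h-->0 k-->2
  result₂ = [1, 2]
Equal? same morphism ✓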